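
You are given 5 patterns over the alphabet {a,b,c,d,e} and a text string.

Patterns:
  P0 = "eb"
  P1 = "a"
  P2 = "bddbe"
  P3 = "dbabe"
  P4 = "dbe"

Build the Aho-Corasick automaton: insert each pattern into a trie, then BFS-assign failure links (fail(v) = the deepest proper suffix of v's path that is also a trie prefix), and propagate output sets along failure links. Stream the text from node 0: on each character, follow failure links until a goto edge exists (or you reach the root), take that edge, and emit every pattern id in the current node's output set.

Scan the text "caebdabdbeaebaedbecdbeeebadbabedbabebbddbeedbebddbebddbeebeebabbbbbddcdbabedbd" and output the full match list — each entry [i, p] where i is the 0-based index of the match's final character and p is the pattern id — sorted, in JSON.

Build automaton:
Trie nodes:
  0='ε' goto a→3 b→4 d→9 e→1
  1='e' goto b→2
  2='eb' goto ·  ←P0
  3='a' goto ·  ←P1
  4='b' goto d→5
  5='bd' goto d→6
  6='bdd' goto b→7
  7='bddb' goto e→8
  8='bddbe' goto ·  ←P2
  9='d' goto b→10
  10='db' goto a→11 e→14
  11='dba' goto b→12
  12='dbab' goto e→13
  13='dbabe' goto ·  ←P3
  14='dbe' goto ·  ←P4

BFS fail/out derivation:
  fail(1) 'e': from fail(0)=0 chase 'e': 0 ⇒ 0;  out=∅∪out(0)=∅
  fail(3) 'a': from fail(0)=0 chase 'a': 0 ⇒ 0;  out={1}∪out(0)={1}
  fail(4) 'b': from fail(0)=0 chase 'b': 0 ⇒ 0;  out=∅∪out(0)=∅
  fail(9) 'd': from fail(0)=0 chase 'd': 0 ⇒ 0;  out=∅∪out(0)=∅
  fail(2) 'eb': from fail(1)=0 chase 'b': 0 ⇒ 4;  out={0}∪out(4)={0}
  fail(5) 'bd': from fail(4)=0 chase 'd': 0 ⇒ 9;  out=∅∪out(9)=∅
  fail(10) 'db': from fail(9)=0 chase 'b': 0 ⇒ 4;  out=∅∪out(4)=∅
  fail(6) 'bdd': from fail(5)=9 chase 'd': 9→0 ⇒ 9;  out=∅∪out(9)=∅
  fail(11) 'dba': from fail(10)=4 chase 'a': 4→0 ⇒ 3;  out=∅∪out(3)={1}
  fail(14) 'dbe': from fail(10)=4 chase 'e': 4→0 ⇒ 1;  out={4}∪out(1)={4}
  fail(7) 'bddb': from fail(6)=9 chase 'b': 9 ⇒ 10;  out=∅∪out(10)=∅
  fail(12) 'dbab': from fail(11)=3 chase 'b': 3→0 ⇒ 4;  out=∅∪out(4)=∅
  fail(8) 'bddbe': from fail(7)=10 chase 'e': 10 ⇒ 14;  out={2}∪out(14)={2,4}
  fail(13) 'dbabe': from fail(12)=4 chase 'e': 4→0 ⇒ 1;  out={3}∪out(1)={3}

Text stream:
pos 0 'c': at 0
pos 1 'a': at 3  → match P1@[1:1]
pos 2 'e': at 1 (fail-walked)
pos 3 'b': at 2  → match P0@[2:3]
pos 4 'd': at 5 (fail-walked)
pos 5 'a': at 3 (fail-walked)  → match P1@[5:5]
pos 6 'b': at 4 (fail-walked)
pos 7 'd': at 5
pos 8 'b': at 10 (fail-walked)
pos 9 'e': at 14  → match P4@[7:9]
pos 10 'a': at 3 (fail-walked)  → match P1@[10:10]
pos 11 'e': at 1 (fail-walked)
pos 12 'b': at 2  → match P0@[11:12]
pos 13 'a': at 3 (fail-walked)  → match P1@[13:13]
pos 14 'e': at 1 (fail-walked)
pos 15 'd': at 9 (fail-walked)
pos 16 'b': at 10
pos 17 'e': at 14  → match P4@[15:17]
pos 18 'c': at 0 (fail-walked)
pos 19 'd': at 9
pos 20 'b': at 10
pos 21 'e': at 14  → match P4@[19:21]
pos 22 'e': at 1 (fail-walked)
pos 23 'e': at 1 (fail-walked)
pos 24 'b': at 2  → match P0@[23:24]
pos 25 'a': at 3 (fail-walked)  → match P1@[25:25]
pos 26 'd': at 9 (fail-walked)
pos 27 'b': at 10
pos 28 'a': at 11  → match P1@[28:28]
pos 29 'b': at 12
pos 30 'e': at 13  → match P3@[26:30]
pos 31 'd': at 9 (fail-walked)
pos 32 'b': at 10
pos 33 'a': at 11  → match P1@[33:33]
pos 34 'b': at 12
pos 35 'e': at 13  → match P3@[31:35]
pos 36 'b': at 2 (fail-walked)  → match P0@[35:36]
pos 37 'b': at 4 (fail-walked)
pos 38 'd': at 5
pos 39 'd': at 6
pos 40 'b': at 7
pos 41 'e': at 8  → match P2@[37:41],P4@[39:41]
pos 42 'e': at 1 (fail-walked)
pos 43 'd': at 9 (fail-walked)
pos 44 'b': at 10
pos 45 'e': at 14  → match P4@[43:45]
pos 46 'b': at 2 (fail-walked)  → match P0@[45:46]
pos 47 'd': at 5 (fail-walked)
pos 48 'd': at 6
pos 49 'b': at 7
pos 50 'e': at 8  → match P2@[46:50],P4@[48:50]
pos 51 'b': at 2 (fail-walked)  → match P0@[50:51]
pos 52 'd': at 5 (fail-walked)
pos 53 'd': at 6
pos 54 'b': at 7
pos 55 'e': at 8  → match P2@[51:55],P4@[53:55]
pos 56 'e': at 1 (fail-walked)
pos 57 'b': at 2  → match P0@[56:57]
pos 58 'e': at 1 (fail-walked)
pos 59 'e': at 1 (fail-walked)
pos 60 'b': at 2  → match P0@[59:60]
pos 61 'a': at 3 (fail-walked)  → match P1@[61:61]
pos 62 'b': at 4 (fail-walked)
pos 63 'b': at 4 (fail-walked)
pos 64 'b': at 4 (fail-walked)
pos 65 'b': at 4 (fail-walked)
pos 66 'b': at 4 (fail-walked)
pos 67 'd': at 5
pos 68 'd': at 6
pos 69 'c': at 0 (fail-walked)
pos 70 'd': at 9
pos 71 'b': at 10
pos 72 'a': at 11  → match P1@[72:72]
pos 73 'b': at 12
pos 74 'e': at 13  → match P3@[70:74]
pos 75 'd': at 9 (fail-walked)
pos 76 'b': at 10
pos 77 'd': at 5 (fail-walked)

Result: [[1,1],[3,0],[5,1],[9,4],[10,1],[12,0],[13,1],[17,4],[21,4],[24,0],[25,1],[28,1],[30,3],[33,1],[35,3],[36,0],[41,2],[41,4],[45,4],[46,0],[50,2],[50,4],[51,0],[55,2],[55,4],[57,0],[60,0],[61,1],[72,1],[74,3]]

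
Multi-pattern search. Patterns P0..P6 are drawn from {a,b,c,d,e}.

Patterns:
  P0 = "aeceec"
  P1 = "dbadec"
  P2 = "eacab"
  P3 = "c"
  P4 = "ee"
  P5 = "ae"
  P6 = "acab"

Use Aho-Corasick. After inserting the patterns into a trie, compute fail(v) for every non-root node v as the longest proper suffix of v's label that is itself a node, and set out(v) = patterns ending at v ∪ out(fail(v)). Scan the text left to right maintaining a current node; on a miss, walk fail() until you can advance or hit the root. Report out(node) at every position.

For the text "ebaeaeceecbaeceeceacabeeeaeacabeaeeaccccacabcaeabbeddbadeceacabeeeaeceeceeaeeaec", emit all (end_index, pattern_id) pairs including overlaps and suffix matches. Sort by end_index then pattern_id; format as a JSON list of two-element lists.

Build:
Trie (insert patterns):
  n0 'ε': a→1 c→18 d→7 e→13
  n1 'a': c→20 e→2
  n2 'ae': c→3  [P5 ends]
  n3 'aec': e→4
  n4 'aece': e→5
  n5 'aecee': c→6
  n6 'aeceec': ·  [P0 ends]
  n7 'd': b→8
  n8 'db': a→9
  n9 'dba': d→10
  n10 'dbad': e→11
  n11 'dbade': c→12
  n12 'dbadec': ·  [P1 ends]
  n13 'e': a→14 e→19
  n14 'ea': c→15
  n15 'eac': a→16
  n16 'eaca': b→17
  n17 'eacab': ·  [P2 ends]
  n18 'c': ·  [P3 ends]
  n19 'ee': ·  [P4 ends]
  n20 'ac': a→21
  n21 'aca': b→22
  n22 'acab': ·  [P6 ends]

BFS fail/out derivation:
  fail(1) 'a': from fail(0)=0 chase 'a': 0 ⇒ 0;  out=∅∪out(0)=∅
  fail(7) 'd': from fail(0)=0 chase 'd': 0 ⇒ 0;  out=∅∪out(0)=∅
  fail(13) 'e': from fail(0)=0 chase 'e': 0 ⇒ 0;  out=∅∪out(0)=∅
  fail(18) 'c': from fail(0)=0 chase 'c': 0 ⇒ 0;  out={3}∪out(0)={3}
  fail(2) 'ae': from fail(1)=0 chase 'e': 0 ⇒ 13;  out={5}∪out(13)={5}
  fail(8) 'db': from fail(7)=0 chase 'b': 0 ⇒ 0;  out=∅∪out(0)=∅
  fail(14) 'ea': from fail(13)=0 chase 'a': 0 ⇒ 1;  out=∅∪out(1)=∅
  fail(19) 'ee': from fail(13)=0 chase 'e': 0 ⇒ 13;  out={4}∪out(13)={4}
  fail(20) 'ac': from fail(1)=0 chase 'c': 0 ⇒ 18;  out=∅∪out(18)={3}
  fail(3) 'aec': from fail(2)=13 chase 'c': 13→0 ⇒ 18;  out=∅∪out(18)={3}
  fail(9) 'dba': from fail(8)=0 chase 'a': 0 ⇒ 1;  out=∅∪out(1)=∅
  fail(15) 'eac': from fail(14)=1 chase 'c': 1 ⇒ 20;  out=∅∪out(20)={3}
  fail(21) 'aca': from fail(20)=18 chase 'a': 18→0 ⇒ 1;  out=∅∪out(1)=∅
  fail(4) 'aece': from fail(3)=18 chase 'e': 18→0 ⇒ 13;  out=∅∪out(13)=∅
  fail(10) 'dbad': from fail(9)=1 chase 'd': 1→0 ⇒ 7;  out=∅∪out(7)=∅
  fail(16) 'eaca': from fail(15)=20 chase 'a': 20 ⇒ 21;  out=∅∪out(21)=∅
  fail(22) 'acab': from fail(21)=1 chase 'b': 1→0 ⇒ 0;  out={6}∪out(0)={6}
  fail(5) 'aecee': from fail(4)=13 chase 'e': 13 ⇒ 19;  out=∅∪out(19)={4}
  fail(11) 'dbade': from fail(10)=7 chase 'e': 7→0 ⇒ 13;  out=∅∪out(13)=∅
  fail(17) 'eacab': from fail(16)=21 chase 'b': 21 ⇒ 22;  out={2}∪out(22)={2,6}
  fail(6) 'aeceec': from fail(5)=19 chase 'c': 19→13→0 ⇒ 18;  out={0}∪out(18)={0,3}
  fail(12) 'dbadec': from fail(11)=13 chase 'c': 13→0 ⇒ 18;  out={1}∪out(18)={1,3}

Run:
i=0 'e': node 0→13
i=1 'b': node 13→0 (via fail)
i=2 'a': node 0→1
i=3 'e': node 1→2  → match P5@[2:3]
i=4 'a': node 2→14 (via fail)
i=5 'e': node 14→2 (via fail)  → match P5@[4:5]
i=6 'c': node 2→3  → match P3@[6:6]
i=7 'e': node 3→4
i=8 'e': node 4→5  → match P4@[7:8]
i=9 'c': node 5→6  → match P0@[4:9],P3@[9:9]
i=10 'b': node 6→0 (via fail)
i=11 'a': node 0→1
i=12 'e': node 1→2  → match P5@[11:12]
i=13 'c': node 2→3  → match P3@[13:13]
i=14 'e': node 3→4
i=15 'e': node 4→5  → match P4@[14:15]
i=16 'c': node 5→6  → match P0@[11:16],P3@[16:16]
i=17 'e': node 6→13 (via fail)
i=18 'a': node 13→14
i=19 'c': node 14→15  → match P3@[19:19]
i=20 'a': node 15→16
i=21 'b': node 16→17  → match P2@[17:21],P6@[18:21]
i=22 'e': node 17→13 (via fail)
i=23 'e': node 13→19  → match P4@[22:23]
i=24 'e': node 19→19 (via fail)  → match P4@[23:24]
i=25 'a': node 19→14 (via fail)
i=26 'e': node 14→2 (via fail)  → match P5@[25:26]
i=27 'a': node 2→14 (via fail)
i=28 'c': node 14→15  → match P3@[28:28]
i=29 'a': node 15→16
i=30 'b': node 16→17  → match P2@[26:30],P6@[27:30]
i=31 'e': node 17→13 (via fail)
i=32 'a': node 13→14
i=33 'e': node 14→2 (via fail)  → match P5@[32:33]
i=34 'e': node 2→19 (via fail)  → match P4@[33:34]
i=35 'a': node 19→14 (via fail)
i=36 'c': node 14→15  → match P3@[36:36]
i=37 'c': node 15→18 (via fail)  → match P3@[37:37]
i=38 'c': node 18→18 (via fail)  → match P3@[38:38]
i=39 'c': node 18→18 (via fail)  → match P3@[39:39]
i=40 'a': node 18→1 (via fail)
i=41 'c': node 1→20  → match P3@[41:41]
i=42 'a': node 20→21
i=43 'b': node 21→22  → match P6@[40:43]
i=44 'c': node 22→18 (via fail)  → match P3@[44:44]
i=45 'a': node 18→1 (via fail)
i=46 'e': node 1→2  → match P5@[45:46]
i=47 'a': node 2→14 (via fail)
i=48 'b': node 14→0 (via fail)
i=49 'b': node 0→0
i=50 'e': node 0→13
i=51 'd': node 13→7 (via fail)
i=52 'd': node 7→7 (via fail)
i=53 'b': node 7→8
i=54 'a': node 8→9
i=55 'd': node 9→10
i=56 'e': node 10→11
i=57 'c': node 11→12  → match P1@[52:57],P3@[57:57]
i=58 'e': node 12→13 (via fail)
i=59 'a': node 13→14
i=60 'c': node 14→15  → match P3@[60:60]
i=61 'a': node 15→16
i=62 'b': node 16→17  → match P2@[58:62],P6@[59:62]
i=63 'e': node 17→13 (via fail)
i=64 'e': node 13→19  → match P4@[63:64]
i=65 'e': node 19→19 (via fail)  → match P4@[64:65]
i=66 'a': node 19→14 (via fail)
i=67 'e': node 14→2 (via fail)  → match P5@[66:67]
i=68 'c': node 2→3  → match P3@[68:68]
i=69 'e': node 3→4
i=70 'e': node 4→5  → match P4@[69:70]
i=71 'c': node 5→6  → match P0@[66:71],P3@[71:71]
i=72 'e': node 6→13 (via fail)
i=73 'e': node 13→19  → match P4@[72:73]
i=74 'a': node 19→14 (via fail)
i=75 'e': node 14→2 (via fail)  → match P5@[74:75]
i=76 'e': node 2→19 (via fail)  → match P4@[75:76]
i=77 'a': node 19→14 (via fail)
i=78 'e': node 14→2 (via fail)  → match P5@[77:78]
i=79 'c': node 2→3  → match P3@[79:79]

Matches: [[3,5],[5,5],[6,3],[8,4],[9,0],[9,3],[12,5],[13,3],[15,4],[16,0],[16,3],[19,3],[21,2],[21,6],[23,4],[24,4],[26,5],[28,3],[30,2],[30,6],[33,5],[34,4],[36,3],[37,3],[38,3],[39,3],[41,3],[43,6],[44,3],[46,5],[57,1],[57,3],[60,3],[62,2],[62,6],[64,4],[65,4],[67,5],[68,3],[70,4],[71,0],[71,3],[73,4],[75,5],[76,4],[78,5],[79,3]]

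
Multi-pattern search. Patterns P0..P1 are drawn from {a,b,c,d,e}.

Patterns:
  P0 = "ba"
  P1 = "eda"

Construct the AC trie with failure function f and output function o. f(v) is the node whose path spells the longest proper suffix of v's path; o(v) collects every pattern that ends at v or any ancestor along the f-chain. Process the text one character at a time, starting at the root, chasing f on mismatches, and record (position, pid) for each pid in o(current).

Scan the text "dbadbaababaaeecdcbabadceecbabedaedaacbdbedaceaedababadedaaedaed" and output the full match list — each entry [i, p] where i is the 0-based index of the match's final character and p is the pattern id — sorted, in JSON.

Build:
Trie (insert patterns):
  0='ε' goto b→1 e→3
  1='b' goto a→2
  2='ba' goto ·  ←P0
  3='e' goto d→4
  4='ed' goto a→5
  5='eda' goto ·  ←P1

Failure links (BFS by depth):
  n1('b'): parent n0 fail=0; on 'b' 0 → fail=0;  out ∅∪∅=∅
  n3('e'): parent n0 fail=0; on 'e' 0 → fail=0;  out ∅∪∅=∅
  n2('ba'): parent n1 fail=0; on 'a' 0 → fail=0;  out {0}∪∅={0}
  n4('ed'): parent n3 fail=0; on 'd' 0 → fail=0;  out ∅∪∅=∅
  n5('eda'): parent n4 fail=0; on 'a' 0 → fail=0;  out {1}∪∅={1}

Run:
i=0 'd': node 0→0
i=1 'b': node 0→1
i=2 'a': node 1→2  emit P0@[1:2]
i=3 'd': node 2→0 ·f
i=4 'b': node 0→1
i=5 'a': node 1→2  emit P0@[4:5]
i=6 'a': node 2→0 ·f
i=7 'b': node 0→1
i=8 'a': node 1→2  emit P0@[7:8]
i=9 'b': node 2→1 ·f
i=10 'a': node 1→2  emit P0@[9:10]
i=11 'a': node 2→0 ·f
i=12 'e': node 0→3
i=13 'e': node 3→3 ·f
i=14 'c': node 3→0 ·f
i=15 'd': node 0→0
i=16 'c': node 0→0
i=17 'b': node 0→1
i=18 'a': node 1→2  emit P0@[17:18]
i=19 'b': node 2→1 ·f
i=20 'a': node 1→2  emit P0@[19:20]
i=21 'd': node 2→0 ·f
i=22 'c': node 0→0
i=23 'e': node 0→3
i=24 'e': node 3→3 ·f
i=25 'c': node 3→0 ·f
i=26 'b': node 0→1
i=27 'a': node 1→2  emit P0@[26:27]
i=28 'b': node 2→1 ·f
i=29 'e': node 1→3 ·f
i=30 'd': node 3→4
i=31 'a': node 4→5  emit P1@[29:31]
i=32 'e': node 5→3 ·f
i=33 'd': node 3→4
i=34 'a': node 4→5  emit P1@[32:34]
i=35 'a': node 5→0 ·f
i=36 'c': node 0→0
i=37 'b': node 0→1
i=38 'd': node 1→0 ·f
i=39 'b': node 0→1
i=40 'e': node 1→3 ·f
i=41 'd': node 3→4
i=42 'a': node 4→5  emit P1@[40:42]
i=43 'c': node 5→0 ·f
i=44 'e': node 0→3
i=45 'a': node 3→0 ·f
i=46 'e': node 0→3
i=47 'd': node 3→4
i=48 'a': node 4→5  emit P1@[46:48]
i=49 'b': node 5→1 ·f
i=50 'a': node 1→2  emit P0@[49:50]
i=51 'b': node 2→1 ·f
i=52 'a': node 1→2  emit P0@[51:52]
i=53 'd': node 2→0 ·f
i=54 'e': node 0→3
i=55 'd': node 3→4
i=56 'a': node 4→5  emit P1@[54:56]
i=57 'a': node 5→0 ·f
i=58 'e': node 0→3
i=59 'd': node 3→4
i=60 'a': node 4→5  emit P1@[58:60]
i=61 'e': node 5→3 ·f
i=62 'd': node 3→4

All matches (sorted): [[2,0],[5,0],[8,0],[10,0],[18,0],[20,0],[27,0],[31,1],[34,1],[42,1],[48,1],[50,0],[52,0],[56,1],[60,1]]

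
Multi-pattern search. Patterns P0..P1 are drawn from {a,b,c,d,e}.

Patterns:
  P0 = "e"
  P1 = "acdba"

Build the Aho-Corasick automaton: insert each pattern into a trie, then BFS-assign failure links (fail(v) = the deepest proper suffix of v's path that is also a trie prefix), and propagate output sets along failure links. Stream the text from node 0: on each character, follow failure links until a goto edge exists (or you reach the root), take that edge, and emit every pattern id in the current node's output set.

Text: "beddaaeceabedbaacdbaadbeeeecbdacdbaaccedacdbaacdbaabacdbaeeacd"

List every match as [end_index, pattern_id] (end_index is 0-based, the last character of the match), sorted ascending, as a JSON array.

Build:
Trie (insert patterns):
  0='ε' goto a→2 e→1
  1='e' goto ·  [P0 ends]
  2='a' goto c→3
  3='ac' goto d→4
  4='acd' goto b→5
  5='acdb' goto a→6
  6='acdba' goto ·  [P1 ends]

BFS fail/out derivation:
  fail(1) 'e': from fail(0)=0 chase 'e': 0 ⇒ 0;  out={0}∪out(0)={0}
  fail(2) 'a': from fail(0)=0 chase 'a': 0 ⇒ 0;  out=∅∪out(0)=∅
  fail(3) 'ac': from fail(2)=0 chase 'c': 0 ⇒ 0;  out=∅∪out(0)=∅
  fail(4) 'acd': from fail(3)=0 chase 'd': 0 ⇒ 0;  out=∅∪out(0)=∅
  fail(5) 'acdb': from fail(4)=0 chase 'b': 0 ⇒ 0;  out=∅∪out(0)=∅
  fail(6) 'acdba': from fail(5)=0 chase 'a': 0 ⇒ 2;  out={1}∪out(2)={1}

Run:
[0] read 'b'  n0⇒n0
[1] read 'e'  n0⇒n1  → match P0@[1:1]
[2] read 'd'  n1⇒n0 (via fail)
[3] read 'd'  n0⇒n0
[4] read 'a'  n0⇒n2
[5] read 'a'  n2⇒n2 (via fail)
[6] read 'e'  n2⇒n1 (via fail)  → match P0@[6:6]
[7] read 'c'  n1⇒n0 (via fail)
[8] read 'e'  n0⇒n1  → match P0@[8:8]
[9] read 'a'  n1⇒n2 (via fail)
[10] read 'b'  n2⇒n0 (via fail)
[11] read 'e'  n0⇒n1  → match P0@[11:11]
[12] read 'd'  n1⇒n0 (via fail)
[13] read 'b'  n0⇒n0
[14] read 'a'  n0⇒n2
[15] read 'a'  n2⇒n2 (via fail)
[16] read 'c'  n2⇒n3
[17] read 'd'  n3⇒n4
[18] read 'b'  n4⇒n5
[19] read 'a'  n5⇒n6  → match P1@[15:19]
[20] read 'a'  n6⇒n2 (via fail)
[21] read 'd'  n2⇒n0 (via fail)
[22] read 'b'  n0⇒n0
[23] read 'e'  n0⇒n1  → match P0@[23:23]
[24] read 'e'  n1⇒n1 (via fail)  → match P0@[24:24]
[25] read 'e'  n1⇒n1 (via fail)  → match P0@[25:25]
[26] read 'e'  n1⇒n1 (via fail)  → match P0@[26:26]
[27] read 'c'  n1⇒n0 (via fail)
[28] read 'b'  n0⇒n0
[29] read 'd'  n0⇒n0
[30] read 'a'  n0⇒n2
[31] read 'c'  n2⇒n3
[32] read 'd'  n3⇒n4
[33] read 'b'  n4⇒n5
[34] read 'a'  n5⇒n6  → match P1@[30:34]
[35] read 'a'  n6⇒n2 (via fail)
[36] read 'c'  n2⇒n3
[37] read 'c'  n3⇒n0 (via fail)
[38] read 'e'  n0⇒n1  → match P0@[38:38]
[39] read 'd'  n1⇒n0 (via fail)
[40] read 'a'  n0⇒n2
[41] read 'c'  n2⇒n3
[42] read 'd'  n3⇒n4
[43] read 'b'  n4⇒n5
[44] read 'a'  n5⇒n6  → match P1@[40:44]
[45] read 'a'  n6⇒n2 (via fail)
[46] read 'c'  n2⇒n3
[47] read 'd'  n3⇒n4
[48] read 'b'  n4⇒n5
[49] read 'a'  n5⇒n6  → match P1@[45:49]
[50] read 'a'  n6⇒n2 (via fail)
[51] read 'b'  n2⇒n0 (via fail)
[52] read 'a'  n0⇒n2
[53] read 'c'  n2⇒n3
[54] read 'd'  n3⇒n4
[55] read 'b'  n4⇒n5
[56] read 'a'  n5⇒n6  → match P1@[52:56]
[57] read 'e'  n6⇒n1 (via fail)  → match P0@[57:57]
[58] read 'e'  n1⇒n1 (via fail)  → match P0@[58:58]
[59] read 'a'  n1⇒n2 (via fail)
[60] read 'c'  n2⇒n3
[61] read 'd'  n3⇒n4

Matches: [[1,0],[6,0],[8,0],[11,0],[19,1],[23,0],[24,0],[25,0],[26,0],[34,1],[38,0],[44,1],[49,1],[56,1],[57,0],[58,0]]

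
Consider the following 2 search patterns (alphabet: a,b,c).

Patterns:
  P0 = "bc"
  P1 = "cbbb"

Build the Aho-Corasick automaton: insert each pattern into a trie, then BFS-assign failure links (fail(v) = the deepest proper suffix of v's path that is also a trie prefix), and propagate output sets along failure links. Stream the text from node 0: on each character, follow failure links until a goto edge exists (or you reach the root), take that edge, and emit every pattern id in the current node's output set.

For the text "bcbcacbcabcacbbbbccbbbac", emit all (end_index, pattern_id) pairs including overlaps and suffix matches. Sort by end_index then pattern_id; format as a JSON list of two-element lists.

Construct AC machine:
Trie (insert patterns):
  n0 'ε': b→1 c→3
  n1 'b': c→2
  n2 'bc': ·  ←P0
  n3 'c': b→4
  n4 'cb': b→5
  n5 'cbb': b→6
  n6 'cbbb': ·  ←P1

Failure links (BFS by depth):
  n1('b'): parent n0 fail=0; on 'b' 0 → fail=0;  out ∅∪∅=∅
  n3('c'): parent n0 fail=0; on 'c' 0 → fail=0;  out ∅∪∅=∅
  n2('bc'): parent n1 fail=0; on 'c' 0 → fail=3;  out {0}∪∅={0}
  n4('cb'): parent n3 fail=0; on 'b' 0 → fail=1;  out ∅∪∅=∅
  n5('cbb'): parent n4 fail=1; on 'b' 1→0 → fail=1;  out ∅∪∅=∅
  n6('cbbb'): parent n5 fail=1; on 'b' 1→0 → fail=1;  out {1}∪∅={1}

Text stream:
[0] read 'b'  n0⇒n1
[1] read 'c'  n1⇒n2  emit P0@[0:1]
[2] read 'b'  n2⇒n4 ·f
[3] read 'c'  n4⇒n2 ·f  emit P0@[2:3]
[4] read 'a'  n2⇒n0 ·f
[5] read 'c'  n0⇒n3
[6] read 'b'  n3⇒n4
[7] read 'c'  n4⇒n2 ·f  emit P0@[6:7]
[8] read 'a'  n2⇒n0 ·f
[9] read 'b'  n0⇒n1
[10] read 'c'  n1⇒n2  emit P0@[9:10]
[11] read 'a'  n2⇒n0 ·f
[12] read 'c'  n0⇒n3
[13] read 'b'  n3⇒n4
[14] read 'b'  n4⇒n5
[15] read 'b'  n5⇒n6  emit P1@[12:15]
[16] read 'b'  n6⇒n1 ·f
[17] read 'c'  n1⇒n2  emit P0@[16:17]
[18] read 'c'  n2⇒n3 ·f
[19] read 'b'  n3⇒n4
[20] read 'b'  n4⇒n5
[21] read 'b'  n5⇒n6  emit P1@[18:21]
[22] read 'a'  n6⇒n0 ·f
[23] read 'c'  n0⇒n3

Result: [[1,0],[3,0],[7,0],[10,0],[15,1],[17,0],[21,1]]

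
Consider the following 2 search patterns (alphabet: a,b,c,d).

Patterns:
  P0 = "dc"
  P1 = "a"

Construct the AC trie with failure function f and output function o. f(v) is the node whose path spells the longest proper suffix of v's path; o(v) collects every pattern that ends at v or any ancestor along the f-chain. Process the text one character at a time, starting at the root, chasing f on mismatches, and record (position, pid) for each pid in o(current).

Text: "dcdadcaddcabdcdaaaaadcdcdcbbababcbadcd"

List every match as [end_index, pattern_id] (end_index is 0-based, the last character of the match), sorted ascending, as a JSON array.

Build automaton:
Trie (insert patterns):
  n0 'ε': a→3 d→1
  n1 'd': c→2
  n2 'dc': ·  [P0 ends]
  n3 'a': ·  [P1 ends]

BFS fail/out derivation:
  n1('d'): parent n0 fail=0; on 'd' 0 → fail=0;  out ∅∪∅=∅
  n3('a'): parent n0 fail=0; on 'a' 0 → fail=0;  out {1}∪∅={1}
  n2('dc'): parent n1 fail=0; on 'c' 0 → fail=0;  out {0}∪∅={0}

Text stream:
pos 0 'd': at 1
pos 1 'c': at 2  → match P0@[0:1]
pos 2 'd': at 1 (fail-walked)
pos 3 'a': at 3 (fail-walked)  → match P1@[3:3]
pos 4 'd': at 1 (fail-walked)
pos 5 'c': at 2  → match P0@[4:5]
pos 6 'a': at 3 (fail-walked)  → match P1@[6:6]
pos 7 'd': at 1 (fail-walked)
pos 8 'd': at 1 (fail-walked)
pos 9 'c': at 2  → match P0@[8:9]
pos 10 'a': at 3 (fail-walked)  → match P1@[10:10]
pos 11 'b': at 0 (fail-walked)
pos 12 'd': at 1
pos 13 'c': at 2  → match P0@[12:13]
pos 14 'd': at 1 (fail-walked)
pos 15 'a': at 3 (fail-walked)  → match P1@[15:15]
pos 16 'a': at 3 (fail-walked)  → match P1@[16:16]
pos 17 'a': at 3 (fail-walked)  → match P1@[17:17]
pos 18 'a': at 3 (fail-walked)  → match P1@[18:18]
pos 19 'a': at 3 (fail-walked)  → match P1@[19:19]
pos 20 'd': at 1 (fail-walked)
pos 21 'c': at 2  → match P0@[20:21]
pos 22 'd': at 1 (fail-walked)
pos 23 'c': at 2  → match P0@[22:23]
pos 24 'd': at 1 (fail-walked)
pos 25 'c': at 2  → match P0@[24:25]
pos 26 'b': at 0 (fail-walked)
pos 27 'b': at 0
pos 28 'a': at 3  → match P1@[28:28]
pos 29 'b': at 0 (fail-walked)
pos 30 'a': at 3  → match P1@[30:30]
pos 31 'b': at 0 (fail-walked)
pos 32 'c': at 0
pos 33 'b': at 0
pos 34 'a': at 3  → match P1@[34:34]
pos 35 'd': at 1 (fail-walked)
pos 36 'c': at 2  → match P0@[35:36]
pos 37 'd': at 1 (fail-walked)

Matches: [[1,0],[3,1],[5,0],[6,1],[9,0],[10,1],[13,0],[15,1],[16,1],[17,1],[18,1],[19,1],[21,0],[23,0],[25,0],[28,1],[30,1],[34,1],[36,0]]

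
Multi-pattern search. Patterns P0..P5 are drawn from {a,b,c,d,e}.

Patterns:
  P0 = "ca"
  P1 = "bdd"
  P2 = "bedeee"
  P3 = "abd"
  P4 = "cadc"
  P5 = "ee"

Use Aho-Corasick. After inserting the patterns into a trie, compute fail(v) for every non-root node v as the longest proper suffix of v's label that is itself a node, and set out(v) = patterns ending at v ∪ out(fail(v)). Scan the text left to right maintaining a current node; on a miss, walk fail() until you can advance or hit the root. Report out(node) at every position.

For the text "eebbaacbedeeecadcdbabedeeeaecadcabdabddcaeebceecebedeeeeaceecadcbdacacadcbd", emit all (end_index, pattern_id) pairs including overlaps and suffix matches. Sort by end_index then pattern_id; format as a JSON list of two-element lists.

Construct AC machine:
Trie (insert patterns):
  0='ε' goto a→11 b→3 c→1 e→16
  1='c' goto a→2
  2='ca' goto d→14  [P0 ends]
  3='b' goto d→4 e→6
  4='bd' goto d→5
  5='bdd' goto ·  [P1 ends]
  6='be' goto d→7
  7='bed' goto e→8
  8='bede' goto e→9
  9='bedee' goto e→10
  10='bedeee' goto ·  [P2 ends]
  11='a' goto b→12
  12='ab' goto d→13
  13='abd' goto ·  [P3 ends]
  14='cad' goto c→15
  15='cadc' goto ·  [P4 ends]
  16='e' goto e→17
  17='ee' goto ·  [P5 ends]

BFS fail/out derivation:
  n1('c'): parent n0 fail=0; on 'c' 0 → fail=0;  out ∅∪∅=∅
  n3('b'): parent n0 fail=0; on 'b' 0 → fail=0;  out ∅∪∅=∅
  n11('a'): parent n0 fail=0; on 'a' 0 → fail=0;  out ∅∪∅=∅
  n16('e'): parent n0 fail=0; on 'e' 0 → fail=0;  out ∅∪∅=∅
  n2('ca'): parent n1 fail=0; on 'a' 0 → fail=11;  out {0}∪∅={0}
  n4('bd'): parent n3 fail=0; on 'd' 0 → fail=0;  out ∅∪∅=∅
  n6('be'): parent n3 fail=0; on 'e' 0 → fail=16;  out ∅∪∅=∅
  n12('ab'): parent n11 fail=0; on 'b' 0 → fail=3;  out ∅∪∅=∅
  n17('ee'): parent n16 fail=0; on 'e' 0 → fail=16;  out {5}∪∅={5}
  n5('bdd'): parent n4 fail=0; on 'd' 0 → fail=0;  out {1}∪∅={1}
  n7('bed'): parent n6 fail=16; on 'd' 16→0 → fail=0;  out ∅∪∅=∅
  n13('abd'): parent n12 fail=3; on 'd' 3 → fail=4;  out {3}∪∅={3}
  n14('cad'): parent n2 fail=11; on 'd' 11→0 → fail=0;  out ∅∪∅=∅
  n8('bede'): parent n7 fail=0; on 'e' 0 → fail=16;  out ∅∪∅=∅
  n15('cadc'): parent n14 fail=0; on 'c' 0 → fail=1;  out {4}∪∅={4}
  n9('bedee'): parent n8 fail=16; on 'e' 16 → fail=17;  out ∅∪{5}={5}
  n10('bedeee'): parent n9 fail=17; on 'e' 17→16 → fail=17;  out {2}∪{5}={2,5}

Text stream:
i=0 'e': node 0→16
i=1 'e': node 16→17  ** P5@[0:1]
i=2 'b': node 17→3 (via fail)
i=3 'b': node 3→3 (via fail)
i=4 'a': node 3→11 (via fail)
i=5 'a': node 11→11 (via fail)
i=6 'c': node 11→1 (via fail)
i=7 'b': node 1→3 (via fail)
i=8 'e': node 3→6
i=9 'd': node 6→7
i=10 'e': node 7→8
i=11 'e': node 8→9  ** P5@[10:11]
i=12 'e': node 9→10  ** P2@[7:12],P5@[11:12]
i=13 'c': node 10→1 (via fail)
i=14 'a': node 1→2  ** P0@[13:14]
i=15 'd': node 2→14
i=16 'c': node 14→15  ** P4@[13:16]
i=17 'd': node 15→0 (via fail)
i=18 'b': node 0→3
i=19 'a': node 3→11 (via fail)
i=20 'b': node 11→12
i=21 'e': node 12→6 (via fail)
i=22 'd': node 6→7
i=23 'e': node 7→8
i=24 'e': node 8→9  ** P5@[23:24]
i=25 'e': node 9→10  ** P2@[20:25],P5@[24:25]
i=26 'a': node 10→11 (via fail)
i=27 'e': node 11→16 (via fail)
i=28 'c': node 16→1 (via fail)
i=29 'a': node 1→2  ** P0@[28:29]
i=30 'd': node 2→14
i=31 'c': node 14→15  ** P4@[28:31]
i=32 'a': node 15→2 (via fail)  ** P0@[31:32]
i=33 'b': node 2→12 (via fail)
i=34 'd': node 12→13  ** P3@[32:34]
i=35 'a': node 13→11 (via fail)
i=36 'b': node 11→12
i=37 'd': node 12→13  ** P3@[35:37]
i=38 'd': node 13→5 (via fail)  ** P1@[36:38]
i=39 'c': node 5→1 (via fail)
i=40 'a': node 1→2  ** P0@[39:40]
i=41 'e': node 2→16 (via fail)
i=42 'e': node 16→17  ** P5@[41:42]
i=43 'b': node 17→3 (via fail)
i=44 'c': node 3→1 (via fail)
i=45 'e': node 1→16 (via fail)
i=46 'e': node 16→17  ** P5@[45:46]
i=47 'c': node 17→1 (via fail)
i=48 'e': node 1→16 (via fail)
i=49 'b': node 16→3 (via fail)
i=50 'e': node 3→6
i=51 'd': node 6→7
i=52 'e': node 7→8
i=53 'e': node 8→9  ** P5@[52:53]
i=54 'e': node 9→10  ** P2@[49:54],P5@[53:54]
i=55 'e': node 10→17 (via fail)  ** P5@[54:55]
i=56 'a': node 17→11 (via fail)
i=57 'c': node 11→1 (via fail)
i=58 'e': node 1→16 (via fail)
i=59 'e': node 16→17  ** P5@[58:59]
i=60 'c': node 17→1 (via fail)
i=61 'a': node 1→2  ** P0@[60:61]
i=62 'd': node 2→14
i=63 'c': node 14→15  ** P4@[60:63]
i=64 'b': node 15→3 (via fail)
i=65 'd': node 3→4
i=66 'a': node 4→11 (via fail)
i=67 'c': node 11→1 (via fail)
i=68 'a': node 1→2  ** P0@[67:68]
i=69 'c': node 2→1 (via fail)
i=70 'a': node 1→2  ** P0@[69:70]
i=71 'd': node 2→14
i=72 'c': node 14→15  ** P4@[69:72]
i=73 'b': node 15→3 (via fail)
i=74 'd': node 3→4

All matches (sorted): [[1,5],[11,5],[12,2],[12,5],[14,0],[16,4],[24,5],[25,2],[25,5],[29,0],[31,4],[32,0],[34,3],[37,3],[38,1],[40,0],[42,5],[46,5],[53,5],[54,2],[54,5],[55,5],[59,5],[61,0],[63,4],[68,0],[70,0],[72,4]]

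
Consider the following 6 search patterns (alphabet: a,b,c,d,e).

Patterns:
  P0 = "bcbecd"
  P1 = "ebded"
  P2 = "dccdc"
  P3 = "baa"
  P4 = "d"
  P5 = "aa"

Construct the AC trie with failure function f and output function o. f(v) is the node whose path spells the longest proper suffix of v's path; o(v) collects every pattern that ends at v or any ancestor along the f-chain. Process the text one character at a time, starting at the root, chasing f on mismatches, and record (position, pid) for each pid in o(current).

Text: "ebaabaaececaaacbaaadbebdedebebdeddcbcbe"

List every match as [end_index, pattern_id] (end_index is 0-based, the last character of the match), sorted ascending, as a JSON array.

Build automaton:
Trie nodes:
  n0 'ε': a→19 b→1 d→12 e→7
  n1 'b': a→17 c→2
  n2 'bc': b→3
  n3 'bcb': e→4
  n4 'bcbe': c→5
  n5 'bcbec': d→6
  n6 'bcbecd': ·  ←P0
  n7 'e': b→8
  n8 'eb': d→9
  n9 'ebd': e→10
  n10 'ebde': d→11
  n11 'ebded': ·  ←P1
  n12 'd': c→13  ←P4
  n13 'dc': c→14
  n14 'dcc': d→15
  n15 'dccd': c→16
  n16 'dccdc': ·  ←P2
  n17 'ba': a→18
  n18 'baa': ·  ←P3
  n19 'a': a→20
  n20 'aa': ·  ←P5

BFS fail/out derivation:
  fail(1) 'b': from fail(0)=0 chase 'b': 0 ⇒ 0;  out=∅∪out(0)=∅
  fail(7) 'e': from fail(0)=0 chase 'e': 0 ⇒ 0;  out=∅∪out(0)=∅
  fail(12) 'd': from fail(0)=0 chase 'd': 0 ⇒ 0;  out={4}∪out(0)={4}
  fail(19) 'a': from fail(0)=0 chase 'a': 0 ⇒ 0;  out=∅∪out(0)=∅
  fail(2) 'bc': from fail(1)=0 chase 'c': 0 ⇒ 0;  out=∅∪out(0)=∅
  fail(8) 'eb': from fail(7)=0 chase 'b': 0 ⇒ 1;  out=∅∪out(1)=∅
  fail(13) 'dc': from fail(12)=0 chase 'c': 0 ⇒ 0;  out=∅∪out(0)=∅
  fail(17) 'ba': from fail(1)=0 chase 'a': 0 ⇒ 19;  out=∅∪out(19)=∅
  fail(20) 'aa': from fail(19)=0 chase 'a': 0 ⇒ 19;  out={5}∪out(19)={5}
  fail(3) 'bcb': from fail(2)=0 chase 'b': 0 ⇒ 1;  out=∅∪out(1)=∅
  fail(9) 'ebd': from fail(8)=1 chase 'd': 1→0 ⇒ 12;  out=∅∪out(12)={4}
  fail(14) 'dcc': from fail(13)=0 chase 'c': 0 ⇒ 0;  out=∅∪out(0)=∅
  fail(18) 'baa': from fail(17)=19 chase 'a': 19 ⇒ 20;  out={3}∪out(20)={3,5}
  fail(4) 'bcbe': from fail(3)=1 chase 'e': 1→0 ⇒ 7;  out=∅∪out(7)=∅
  fail(10) 'ebde': from fail(9)=12 chase 'e': 12→0 ⇒ 7;  out=∅∪out(7)=∅
  fail(15) 'dccd': from fail(14)=0 chase 'd': 0 ⇒ 12;  out=∅∪out(12)={4}
  fail(5) 'bcbec': from fail(4)=7 chase 'c': 7→0 ⇒ 0;  out=∅∪out(0)=∅
  fail(11) 'ebded': from fail(10)=7 chase 'd': 7→0 ⇒ 12;  out={1}∪out(12)={1,4}
  fail(16) 'dccdc': from fail(15)=12 chase 'c': 12 ⇒ 13;  out={2}∪out(13)={2}
  fail(6) 'bcbecd': from fail(5)=0 chase 'd': 0 ⇒ 12;  out={0}∪out(12)={0,4}

Text stream:
pos 0 'e': at 7
pos 1 'b': at 8
pos 2 'a': at 17 ·f
pos 3 'a': at 18  emit P3@[1:3],P5@[2:3]
pos 4 'b': at 1 ·f
pos 5 'a': at 17
pos 6 'a': at 18  emit P3@[4:6],P5@[5:6]
pos 7 'e': at 7 ·f
pos 8 'c': at 0 ·f
pos 9 'e': at 7
pos 10 'c': at 0 ·f
pos 11 'a': at 19
pos 12 'a': at 20  emit P5@[11:12]
pos 13 'a': at 20 ·f  emit P5@[12:13]
pos 14 'c': at 0 ·f
pos 15 'b': at 1
pos 16 'a': at 17
pos 17 'a': at 18  emit P3@[15:17],P5@[16:17]
pos 18 'a': at 20 ·f  emit P5@[17:18]
pos 19 'd': at 12 ·f  emit P4@[19:19]
pos 20 'b': at 1 ·f
pos 21 'e': at 7 ·f
pos 22 'b': at 8
pos 23 'd': at 9  emit P4@[23:23]
pos 24 'e': at 10
pos 25 'd': at 11  emit P1@[21:25],P4@[25:25]
pos 26 'e': at 7 ·f
pos 27 'b': at 8
pos 28 'e': at 7 ·f
pos 29 'b': at 8
pos 30 'd': at 9  emit P4@[30:30]
pos 31 'e': at 10
pos 32 'd': at 11  emit P1@[28:32],P4@[32:32]
pos 33 'd': at 12 ·f  emit P4@[33:33]
pos 34 'c': at 13
pos 35 'b': at 1 ·f
pos 36 'c': at 2
pos 37 'b': at 3
pos 38 'e': at 4

All matches (sorted): [[3,3],[3,5],[6,3],[6,5],[12,5],[13,5],[17,3],[17,5],[18,5],[19,4],[23,4],[25,1],[25,4],[30,4],[32,1],[32,4],[33,4]]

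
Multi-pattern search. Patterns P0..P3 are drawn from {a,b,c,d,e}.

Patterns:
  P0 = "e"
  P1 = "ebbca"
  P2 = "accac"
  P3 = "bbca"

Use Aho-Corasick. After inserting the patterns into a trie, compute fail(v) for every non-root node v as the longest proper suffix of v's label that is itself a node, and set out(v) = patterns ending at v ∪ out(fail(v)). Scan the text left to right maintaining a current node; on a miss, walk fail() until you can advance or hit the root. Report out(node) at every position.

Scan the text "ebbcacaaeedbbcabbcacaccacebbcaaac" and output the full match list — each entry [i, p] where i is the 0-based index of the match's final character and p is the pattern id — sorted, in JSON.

Build:
Trie nodes:
  0='ε' goto a→6 b→11 e→1
  1='e' goto b→2  [P0 ends]
  2='eb' goto b→3
  3='ebb' goto c→4
  4='ebbc' goto a→5
  5='ebbca' goto ·  [P1 ends]
  6='a' goto c→7
  7='ac' goto c→8
  8='acc' goto a→9
  9='acca' goto c→10
  10='accac' goto ·  [P2 ends]
  11='b' goto b→12
  12='bb' goto c→13
  13='bbc' goto a→14
  14='bbca' goto ·  [P3 ends]

Failure links (BFS by depth):
  n1('e'): parent n0 fail=0; on 'e' 0 → fail=0;  out {0}∪∅={0}
  n6('a'): parent n0 fail=0; on 'a' 0 → fail=0;  out ∅∪∅=∅
  n11('b'): parent n0 fail=0; on 'b' 0 → fail=0;  out ∅∪∅=∅
  n2('eb'): parent n1 fail=0; on 'b' 0 → fail=11;  out ∅∪∅=∅
  n7('ac'): parent n6 fail=0; on 'c' 0 → fail=0;  out ∅∪∅=∅
  n12('bb'): parent n11 fail=0; on 'b' 0 → fail=11;  out ∅∪∅=∅
  n3('ebb'): parent n2 fail=11; on 'b' 11 → fail=12;  out ∅∪∅=∅
  n8('acc'): parent n7 fail=0; on 'c' 0 → fail=0;  out ∅∪∅=∅
  n13('bbc'): parent n12 fail=11; on 'c' 11→0 → fail=0;  out ∅∪∅=∅
  n4('ebbc'): parent n3 fail=12; on 'c' 12 → fail=13;  out ∅∪∅=∅
  n9('acca'): parent n8 fail=0; on 'a' 0 → fail=6;  out ∅∪∅=∅
  n14('bbca'): parent n13 fail=0; on 'a' 0 → fail=6;  out {3}∪∅={3}
  n5('ebbca'): parent n4 fail=13; on 'a' 13 → fail=14;  out {1}∪{3}={1,3}
  n10('accac'): parent n9 fail=6; on 'c' 6 → fail=7;  out {2}∪∅={2}

Run:
[0] read 'e'  n0⇒n1  ** P0@[0:0]
[1] read 'b'  n1⇒n2
[2] read 'b'  n2⇒n3
[3] read 'c'  n3⇒n4
[4] read 'a'  n4⇒n5  ** P1@[0:4],P3@[1:4]
[5] read 'c'  n5⇒n7 (via fail)
[6] read 'a'  n7⇒n6 (via fail)
[7] read 'a'  n6⇒n6 (via fail)
[8] read 'e'  n6⇒n1 (via fail)  ** P0@[8:8]
[9] read 'e'  n1⇒n1 (via fail)  ** P0@[9:9]
[10] read 'd'  n1⇒n0 (via fail)
[11] read 'b'  n0⇒n11
[12] read 'b'  n11⇒n12
[13] read 'c'  n12⇒n13
[14] read 'a'  n13⇒n14  ** P3@[11:14]
[15] read 'b'  n14⇒n11 (via fail)
[16] read 'b'  n11⇒n12
[17] read 'c'  n12⇒n13
[18] read 'a'  n13⇒n14  ** P3@[15:18]
[19] read 'c'  n14⇒n7 (via fail)
[20] read 'a'  n7⇒n6 (via fail)
[21] read 'c'  n6⇒n7
[22] read 'c'  n7⇒n8
[23] read 'a'  n8⇒n9
[24] read 'c'  n9⇒n10  ** P2@[20:24]
[25] read 'e'  n10⇒n1 (via fail)  ** P0@[25:25]
[26] read 'b'  n1⇒n2
[27] read 'b'  n2⇒n3
[28] read 'c'  n3⇒n4
[29] read 'a'  n4⇒n5  ** P1@[25:29],P3@[26:29]
[30] read 'a'  n5⇒n6 (via fail)
[31] read 'a'  n6⇒n6 (via fail)
[32] read 'c'  n6⇒n7

Matches: [[0,0],[4,1],[4,3],[8,0],[9,0],[14,3],[18,3],[24,2],[25,0],[29,1],[29,3]]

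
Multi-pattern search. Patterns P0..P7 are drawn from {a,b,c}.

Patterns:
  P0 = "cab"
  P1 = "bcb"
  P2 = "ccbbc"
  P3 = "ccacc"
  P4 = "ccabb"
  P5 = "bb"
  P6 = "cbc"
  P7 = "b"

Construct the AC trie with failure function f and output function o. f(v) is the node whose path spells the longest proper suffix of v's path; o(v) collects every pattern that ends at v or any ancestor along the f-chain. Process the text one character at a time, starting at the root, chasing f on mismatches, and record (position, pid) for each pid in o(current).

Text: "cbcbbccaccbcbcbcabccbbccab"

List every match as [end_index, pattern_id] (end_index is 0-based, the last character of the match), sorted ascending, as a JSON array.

Construct AC machine:
Trie nodes:
  n0 'ε': b→4 c→1
  n1 'c': a→2 b→17 c→7
  n2 'ca': b→3
  n3 'cab': ·  ←P0
  n4 'b': b→16 c→5  ←P7
  n5 'bc': b→6
  n6 'bcb': ·  ←P1
  n7 'cc': a→11 b→8
  n8 'ccb': b→9
  n9 'ccbb': c→10
  n10 'ccbbc': ·  ←P2
  n11 'cca': b→14 c→12
  n12 'ccac': c→13
  n13 'ccacc': ·  ←P3
  n14 'ccab': b→15
  n15 'ccabb': ·  ←P4
  n16 'bb': ·  ←P5
  n17 'cb': c→18
  n18 'cbc': ·  ←P6

BFS fail/out derivation:
  n1('c'): parent n0 fail=0; on 'c' 0 → fail=0;  out ∅∪∅=∅
  n4('b'): parent n0 fail=0; on 'b' 0 → fail=0;  out {7}∪∅={7}
  n2('ca'): parent n1 fail=0; on 'a' 0 → fail=0;  out ∅∪∅=∅
  n5('bc'): parent n4 fail=0; on 'c' 0 → fail=1;  out ∅∪∅=∅
  n7('cc'): parent n1 fail=0; on 'c' 0 → fail=1;  out ∅∪∅=∅
  n16('bb'): parent n4 fail=0; on 'b' 0 → fail=4;  out {5}∪{7}={5,7}
  n17('cb'): parent n1 fail=0; on 'b' 0 → fail=4;  out ∅∪{7}={7}
  n3('cab'): parent n2 fail=0; on 'b' 0 → fail=4;  out {0}∪{7}={0,7}
  n6('bcb'): parent n5 fail=1; on 'b' 1 → fail=17;  out {1}∪{7}={1,7}
  n8('ccb'): parent n7 fail=1; on 'b' 1 → fail=17;  out ∅∪{7}={7}
  n11('cca'): parent n7 fail=1; on 'a' 1 → fail=2;  out ∅∪∅=∅
  n18('cbc'): parent n17 fail=4; on 'c' 4 → fail=5;  out {6}∪∅={6}
  n9('ccbb'): parent n8 fail=17; on 'b' 17→4 → fail=16;  out ∅∪{5,7}={5,7}
  n12('ccac'): parent n11 fail=2; on 'c' 2→0 → fail=1;  out ∅∪∅=∅
  n14('ccab'): parent n11 fail=2; on 'b' 2 → fail=3;  out ∅∪{0,7}={0,7}
  n10('ccbbc'): parent n9 fail=16; on 'c' 16→4 → fail=5;  out {2}∪∅={2}
  n13('ccacc'): parent n12 fail=1; on 'c' 1 → fail=7;  out {3}∪∅={3}
  n15('ccabb'): parent n14 fail=3; on 'b' 3→4 → fail=16;  out {4}∪{5,7}={4,5,7}

Text stream:
i=0 'c': node 0→1
i=1 'b': node 1→17  ** P7@[1:1]
i=2 'c': node 17→18  ** P6@[0:2]
i=3 'b': node 18→6 ·f  ** P1@[1:3],P7@[3:3]
i=4 'b': node 6→16 ·f  ** P5@[3:4],P7@[4:4]
i=5 'c': node 16→5 ·f
i=6 'c': node 5→7 ·f
i=7 'a': node 7→11
i=8 'c': node 11→12
i=9 'c': node 12→13  ** P3@[5:9]
i=10 'b': node 13→8 ·f  ** P7@[10:10]
i=11 'c': node 8→18 ·f  ** P6@[9:11]
i=12 'b': node 18→6 ·f  ** P1@[10:12],P7@[12:12]
i=13 'c': node 6→18 ·f  ** P6@[11:13]
i=14 'b': node 18→6 ·f  ** P1@[12:14],P7@[14:14]
i=15 'c': node 6→18 ·f  ** P6@[13:15]
i=16 'a': node 18→2 ·f
i=17 'b': node 2→3  ** P0@[15:17],P7@[17:17]
i=18 'c': node 3→5 ·f
i=19 'c': node 5→7 ·f
i=20 'b': node 7→8  ** P7@[20:20]
i=21 'b': node 8→9  ** P5@[20:21],P7@[21:21]
i=22 'c': node 9→10  ** P2@[18:22]
i=23 'c': node 10→7 ·f
i=24 'a': node 7→11
i=25 'b': node 11→14  ** P0@[23:25],P7@[25:25]

All matches (sorted): [[1,7],[2,6],[3,1],[3,7],[4,5],[4,7],[9,3],[10,7],[11,6],[12,1],[12,7],[13,6],[14,1],[14,7],[15,6],[17,0],[17,7],[20,7],[21,5],[21,7],[22,2],[25,0],[25,7]]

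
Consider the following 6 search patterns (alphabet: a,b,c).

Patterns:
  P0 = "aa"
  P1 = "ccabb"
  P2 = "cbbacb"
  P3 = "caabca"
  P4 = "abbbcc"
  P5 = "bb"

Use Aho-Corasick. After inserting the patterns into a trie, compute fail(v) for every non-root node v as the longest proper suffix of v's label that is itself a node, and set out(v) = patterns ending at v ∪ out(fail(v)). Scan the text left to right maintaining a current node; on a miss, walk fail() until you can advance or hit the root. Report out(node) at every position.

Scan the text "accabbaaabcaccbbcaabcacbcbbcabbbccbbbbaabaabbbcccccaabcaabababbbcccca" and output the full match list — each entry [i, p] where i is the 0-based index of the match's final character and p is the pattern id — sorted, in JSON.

Construct AC machine:
Trie nodes:
  0='ε' goto a→1 b→23 c→3
  1='a' goto a→2 b→18
  2='aa' goto ·  ←P0
  3='c' goto a→13 b→8 c→4
  4='cc' goto a→5
  5='cca' goto b→6
  6='ccab' goto b→7
  7='ccabb' goto ·  ←P1
  8='cb' goto b→9
  9='cbb' goto a→10
  10='cbba' goto c→11
  11='cbbac' goto b→12
  12='cbbacb' goto ·  ←P2
  13='ca' goto a→14
  14='caa' goto b→15
  15='caab' goto c→16
  16='caabc' goto a→17
  17='caabca' goto ·  ←P3
  18='ab' goto b→19
  19='abb' goto b→20
  20='abbb' goto c→21
  21='abbbc' goto c→22
  22='abbbcc' goto ·  ←P4
  23='b' goto b→24
  24='bb' goto ·  ←P5

BFS fail/out derivation:
  n1('a'): parent n0 fail=0; on 'a' 0 → fail=0;  out ∅∪∅=∅
  n3('c'): parent n0 fail=0; on 'c' 0 → fail=0;  out ∅∪∅=∅
  n23('b'): parent n0 fail=0; on 'b' 0 → fail=0;  out ∅∪∅=∅
  n2('aa'): parent n1 fail=0; on 'a' 0 → fail=1;  out {0}∪∅={0}
  n4('cc'): parent n3 fail=0; on 'c' 0 → fail=3;  out ∅∪∅=∅
  n8('cb'): parent n3 fail=0; on 'b' 0 → fail=23;  out ∅∪∅=∅
  n13('ca'): parent n3 fail=0; on 'a' 0 → fail=1;  out ∅∪∅=∅
  n18('ab'): parent n1 fail=0; on 'b' 0 → fail=23;  out ∅∪∅=∅
  n24('bb'): parent n23 fail=0; on 'b' 0 → fail=23;  out {5}∪∅={5}
  n5('cca'): parent n4 fail=3; on 'a' 3 → fail=13;  out ∅∪∅=∅
  n9('cbb'): parent n8 fail=23; on 'b' 23 → fail=24;  out ∅∪{5}={5}
  n14('caa'): parent n13 fail=1; on 'a' 1 → fail=2;  out ∅∪{0}={0}
  n19('abb'): parent n18 fail=23; on 'b' 23 → fail=24;  out ∅∪{5}={5}
  n6('ccab'): parent n5 fail=13; on 'b' 13→1 → fail=18;  out ∅∪∅=∅
  n10('cbba'): parent n9 fail=24; on 'a' 24→23→0 → fail=1;  out ∅∪∅=∅
  n15('caab'): parent n14 fail=2; on 'b' 2→1 → fail=18;  out ∅∪∅=∅
  n20('abbb'): parent n19 fail=24; on 'b' 24→23 → fail=24;  out ∅∪{5}={5}
  n7('ccabb'): parent n6 fail=18; on 'b' 18 → fail=19;  out {1}∪{5}={1,5}
  n11('cbbac'): parent n10 fail=1; on 'c' 1→0 → fail=3;  out ∅∪∅=∅
  n16('caabc'): parent n15 fail=18; on 'c' 18→23→0 → fail=3;  out ∅∪∅=∅
  n21('abbbc'): parent n20 fail=24; on 'c' 24→23→0 → fail=3;  out ∅∪∅=∅
  n12('cbbacb'): parent n11 fail=3; on 'b' 3 → fail=8;  out {2}∪∅={2}
  n17('caabca'): parent n16 fail=3; on 'a' 3 → fail=13;  out {3}∪∅={3}
  n22('abbbcc'): parent n21 fail=3; on 'c' 3 → fail=4;  out {4}∪∅={4}

Scan:
i=0 'a': node 0→1
i=1 'c': node 1→3 (fail-walked)
i=2 'c': node 3→4
i=3 'a': node 4→5
i=4 'b': node 5→6
i=5 'b': node 6→7  ** P1@[1:5],P5@[4:5]
i=6 'a': node 7→1 (fail-walked)
i=7 'a': node 1→2  ** P0@[6:7]
i=8 'a': node 2→2 (fail-walked)  ** P0@[7:8]
i=9 'b': node 2→18 (fail-walked)
i=10 'c': node 18→3 (fail-walked)
i=11 'a': node 3→13
i=12 'c': node 13→3 (fail-walked)
i=13 'c': node 3→4
i=14 'b': node 4→8 (fail-walked)
i=15 'b': node 8→9  ** P5@[14:15]
i=16 'c': node 9→3 (fail-walked)
i=17 'a': node 3→13
i=18 'a': node 13→14  ** P0@[17:18]
i=19 'b': node 14→15
i=20 'c': node 15→16
i=21 'a': node 16→17  ** P3@[16:21]
i=22 'c': node 17→3 (fail-walked)
i=23 'b': node 3→8
i=24 'c': node 8→3 (fail-walked)
i=25 'b': node 3→8
i=26 'b': node 8→9  ** P5@[25:26]
i=27 'c': node 9→3 (fail-walked)
i=28 'a': node 3→13
i=29 'b': node 13→18 (fail-walked)
i=30 'b': node 18→19  ** P5@[29:30]
i=31 'b': node 19→20  ** P5@[30:31]
i=32 'c': node 20→21
i=33 'c': node 21→22  ** P4@[28:33]
i=34 'b': node 22→8 (fail-walked)
i=35 'b': node 8→9  ** P5@[34:35]
i=36 'b': node 9→24 (fail-walked)  ** P5@[35:36]
i=37 'b': node 24→24 (fail-walked)  ** P5@[36:37]
i=38 'a': node 24→1 (fail-walked)
i=39 'a': node 1→2  ** P0@[38:39]
i=40 'b': node 2→18 (fail-walked)
i=41 'a': node 18→1 (fail-walked)
i=42 'a': node 1→2  ** P0@[41:42]
i=43 'b': node 2→18 (fail-walked)
i=44 'b': node 18→19  ** P5@[43:44]
i=45 'b': node 19→20  ** P5@[44:45]
i=46 'c': node 20→21
i=47 'c': node 21→22  ** P4@[42:47]
i=48 'c': node 22→4 (fail-walked)
i=49 'c': node 4→4 (fail-walked)
i=50 'c': node 4→4 (fail-walked)
i=51 'a': node 4→5
i=52 'a': node 5→14 (fail-walked)  ** P0@[51:52]
i=53 'b': node 14→15
i=54 'c': node 15→16
i=55 'a': node 16→17  ** P3@[50:55]
i=56 'a': node 17→14 (fail-walked)  ** P0@[55:56]
i=57 'b': node 14→15
i=58 'a': node 15→1 (fail-walked)
i=59 'b': node 1→18
i=60 'a': node 18→1 (fail-walked)
i=61 'b': node 1→18
i=62 'b': node 18→19  ** P5@[61:62]
i=63 'b': node 19→20  ** P5@[62:63]
i=64 'c': node 20→21
i=65 'c': node 21→22  ** P4@[60:65]
i=66 'c': node 22→4 (fail-walked)
i=67 'c': node 4→4 (fail-walked)
i=68 'a': node 4→5

Result: [[5,1],[5,5],[7,0],[8,0],[15,5],[18,0],[21,3],[26,5],[30,5],[31,5],[33,4],[35,5],[36,5],[37,5],[39,0],[42,0],[44,5],[45,5],[47,4],[52,0],[55,3],[56,0],[62,5],[63,5],[65,4]]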